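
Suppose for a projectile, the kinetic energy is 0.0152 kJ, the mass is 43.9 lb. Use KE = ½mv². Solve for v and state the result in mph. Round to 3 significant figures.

2.76 mph

Rearranging: v = √(2·KE/m).
KE = 0.0152 kJ = 15.20 J; m = 43.9 lb = 19.91 kg.
v = 1.236 m/s
1.236 m/s × (1 mph / 0.4470 m/s) = 2.764 mph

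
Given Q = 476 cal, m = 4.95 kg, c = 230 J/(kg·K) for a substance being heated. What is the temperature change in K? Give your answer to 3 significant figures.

Rearranging Q = m·c·ΔT for ΔT: ΔT = Q/(m·c).
Q = 476 cal = 1992 J; m = 4.95 kg; c = 230 J/(kg·K).
ΔT = 1.749 K

1.75 K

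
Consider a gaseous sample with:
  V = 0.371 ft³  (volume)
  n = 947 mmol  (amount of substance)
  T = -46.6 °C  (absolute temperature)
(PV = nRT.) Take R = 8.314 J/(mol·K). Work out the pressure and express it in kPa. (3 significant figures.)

170 kPa

From the ideal-gas law: P = nRT/V.
V = 0.371 ft³ = 0.01051 m³; n = 947 mmol = 0.9470 mol; T = -46.6 °C = 226.5 K; R = 8.314 J/(mol·K).
P = 1.698×10^5 Pa
1.698×10^5 Pa × (1 kPa / 1000 Pa) = 169.8 kPa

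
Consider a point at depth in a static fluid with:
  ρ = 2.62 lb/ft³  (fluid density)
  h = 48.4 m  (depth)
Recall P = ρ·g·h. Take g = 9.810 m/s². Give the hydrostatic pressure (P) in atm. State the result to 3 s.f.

Directly: P = ρgh.
ρ = 2.62 lb/ft³ = 41.97 kg/m³; h = 48.4 m; g = 9.810 m/s².
P = 19927 Pa
19927 Pa × (1 atm / 1.013×10^5 Pa) = 0.1967 atm

0.197 atm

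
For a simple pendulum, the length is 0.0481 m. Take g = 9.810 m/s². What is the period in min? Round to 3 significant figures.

0.00733 min

Directly: T = 2π√(L/g).
L = 0.0481 m; g = 9.810 m/s².
T = 0.4400 s
0.4400 s × (1 min / 60.00 s) = 0.007333 min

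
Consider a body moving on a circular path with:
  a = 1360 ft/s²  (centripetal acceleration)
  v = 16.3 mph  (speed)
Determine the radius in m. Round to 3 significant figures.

0.128 m

Solving a = v²/r for r: r = v²/a.
a = 1360 ft/s² = 414.5 m/s²; v = 16.3 mph = 7.287 m/s.
r = 0.1281 m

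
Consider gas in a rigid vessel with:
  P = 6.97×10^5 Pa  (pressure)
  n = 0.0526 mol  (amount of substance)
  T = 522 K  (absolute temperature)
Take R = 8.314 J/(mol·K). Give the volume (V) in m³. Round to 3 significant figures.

3.28×10^-4 m³

From the ideal-gas law: V = nRT/P.
P = 6.97×10^5 Pa; n = 0.0526 mol; T = 522 K; R = 8.314 J/(mol·K).
V = 3.275×10^-4 m³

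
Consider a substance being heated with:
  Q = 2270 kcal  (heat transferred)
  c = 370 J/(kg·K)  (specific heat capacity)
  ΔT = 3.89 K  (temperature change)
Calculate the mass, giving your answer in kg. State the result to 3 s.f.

6600 kg

Rearranging Q = m·c·ΔT for m: m = Q/(c·ΔT).
Q = 2270 kcal = 9.498×10^6 J; c = 370 J/(kg·K); ΔT = 3.89 K.
m = 6599 kg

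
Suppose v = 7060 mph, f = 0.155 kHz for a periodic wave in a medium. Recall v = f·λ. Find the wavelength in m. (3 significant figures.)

20.4 m

Rearranging: λ = v/f.
v = 7060 mph = 3156 m/s; f = 0.155 kHz = 155.0 Hz.
λ = 20.36 m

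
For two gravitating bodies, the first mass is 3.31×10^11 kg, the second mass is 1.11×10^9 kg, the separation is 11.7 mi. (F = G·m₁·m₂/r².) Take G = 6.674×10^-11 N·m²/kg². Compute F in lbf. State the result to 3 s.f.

15.5 lbf

F is given directly by: F = Gm₁m₂/r².
m₁ = 3.31×10^11 kg; m₂ = 1.11×10^9 kg; r = 11.7 mi = 18829 m; G = 6.674×10^-11 N·m²/kg².
F = 69.16 N
69.16 N × (1 lbf / 4.448 N) = 15.55 lbf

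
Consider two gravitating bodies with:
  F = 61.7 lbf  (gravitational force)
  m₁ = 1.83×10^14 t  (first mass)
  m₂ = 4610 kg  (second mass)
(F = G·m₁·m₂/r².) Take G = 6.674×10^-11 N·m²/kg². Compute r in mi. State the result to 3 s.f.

8.90 mi

Solving F = G·m₁·m₂/r² for r: r = √(G·m₁m₂/F).
F = 61.7 lbf = 274.5 N; m₁ = 1.83×10^14 t = 1.830×10^17 kg; m₂ = 4610 kg; G = 6.674×10^-11 N·m²/kg².
r = 14323 m
14323 m × (1 mi / 1609 m) = 8.900 mi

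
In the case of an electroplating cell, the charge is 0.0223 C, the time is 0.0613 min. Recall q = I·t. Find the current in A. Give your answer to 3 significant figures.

0.00606 A

Rearranging q = I·t for I: I = q/t.
q = 0.0223 C; t = 0.0613 min = 3.678 s.
I = 0.006063 A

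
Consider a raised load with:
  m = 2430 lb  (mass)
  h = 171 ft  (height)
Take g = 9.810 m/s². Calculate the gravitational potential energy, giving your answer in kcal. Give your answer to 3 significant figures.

135 kcal

PE is given directly by: PE = mgh.
m = 2430 lb = 1102 kg; h = 171 ft = 52.12 m; g = 9.810 m/s².
PE = 5.636×10^5 J  (the unit combination reduces to kg·m²/s² = J)
5.636×10^5 J × (1 kcal / 4184 J) = 134.7 kcal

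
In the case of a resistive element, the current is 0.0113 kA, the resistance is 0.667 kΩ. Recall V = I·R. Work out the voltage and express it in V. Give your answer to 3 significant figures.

V is given directly by: V = IR.
I = 0.0113 kA = 11.30 A; R = 0.667 kΩ = 667.0 Ω.
V = 7537 V

7540 V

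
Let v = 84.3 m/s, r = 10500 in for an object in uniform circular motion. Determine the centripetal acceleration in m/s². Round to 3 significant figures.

26.6 m/s²

Directly: a = v²/r.
v = 84.3 m/s; r = 10500 in = 266.7 m.
a = 26.65 m/s²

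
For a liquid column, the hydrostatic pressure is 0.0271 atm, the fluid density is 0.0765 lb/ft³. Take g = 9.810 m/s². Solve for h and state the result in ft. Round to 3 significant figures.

Rearranging P = ρ·g·h for h: h = P/(ρ·g).
P = 0.0271 atm = 2746 Pa; ρ = 0.0765 lb/ft³ = 1.225 kg/m³; g = 9.810 m/s².
h = 228.4 m
228.4 m × (1 ft / 0.3048 m) = 749.4 ft

749 ft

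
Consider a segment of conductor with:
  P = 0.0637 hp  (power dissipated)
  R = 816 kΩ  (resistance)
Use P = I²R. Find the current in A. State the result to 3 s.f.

0.00763 A

Rearranging P = I²R for I: I = √(P/R).
P = 0.0637 hp = 47.50 W; R = 816 kΩ = 8.160×10^5 Ω.
I = 0.007630 A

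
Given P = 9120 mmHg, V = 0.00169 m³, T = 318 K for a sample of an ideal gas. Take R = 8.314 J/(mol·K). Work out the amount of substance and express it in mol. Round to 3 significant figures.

0.777 mol

Solving PV = nRT for n: n = PV/(RT).
P = 9120 mmHg = 1.216×10^6 Pa; V = 0.00169 m³; T = 318 K; R = 8.314 J/(mol·K).
n = 0.7772 mol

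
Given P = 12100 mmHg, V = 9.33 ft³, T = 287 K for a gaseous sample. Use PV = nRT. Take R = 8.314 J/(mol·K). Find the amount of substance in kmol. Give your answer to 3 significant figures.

From the ideal-gas law: n = PV/(RT).
P = 12100 mmHg = 1.613×10^6 Pa; V = 9.33 ft³ = 0.2642 m³; T = 287 K; R = 8.314 J/(mol·K).
n = 178.6 mol
178.6 mol × (1 kmol / 1000 mol) = 0.1786 kmol

0.179 kmol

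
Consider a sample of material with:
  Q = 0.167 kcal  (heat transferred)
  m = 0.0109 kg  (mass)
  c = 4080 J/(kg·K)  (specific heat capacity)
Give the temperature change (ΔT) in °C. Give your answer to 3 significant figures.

15.7 °C

Rearranging: ΔT = Q/(m·c).
Q = 0.167 kcal = 698.7 J; m = 0.0109 kg; c = 4080 J/(kg·K).
ΔT = 15.71 K
Since 1 °C = 1 K, 15.71 °C.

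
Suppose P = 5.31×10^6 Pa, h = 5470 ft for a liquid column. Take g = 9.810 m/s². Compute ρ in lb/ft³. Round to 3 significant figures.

Rearranging P = ρ·g·h for ρ: ρ = P/(g·h).
P = 5.31×10^6 Pa; h = 5470 ft = 1667 m; g = 9.810 m/s².
ρ = 324.7 kg/m³
324.7 kg/m³ × (1 lb/ft³ / 16.02 kg/m³) = 20.27 lb/ft³

20.3 lb/ft³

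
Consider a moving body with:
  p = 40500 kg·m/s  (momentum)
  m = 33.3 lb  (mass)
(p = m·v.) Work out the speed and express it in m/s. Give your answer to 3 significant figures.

2680 m/s

Rearranging p = m·v for v: v = p/m.
p = 40500 kg·m/s; m = 33.3 lb = 15.10 kg.
v = 2681 m/s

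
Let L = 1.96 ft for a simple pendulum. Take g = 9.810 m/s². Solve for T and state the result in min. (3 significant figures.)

0.0258 min

Directly: T = 2π√(L/g).
L = 1.96 ft = 0.5974 m; g = 9.810 m/s².
T = 1.551 s
1.551 s × (1 min / 60.00 s) = 0.02584 min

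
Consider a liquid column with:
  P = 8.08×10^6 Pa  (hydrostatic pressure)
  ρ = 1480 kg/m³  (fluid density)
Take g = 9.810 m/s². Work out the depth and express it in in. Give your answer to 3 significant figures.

Rearranging P = ρ·g·h for h: h = P/(ρ·g).
P = 8.08×10^6 Pa; ρ = 1480 kg/m³; g = 9.810 m/s².
h = 556.5 m
556.5 m × (1 in / 0.02540 m) = 21910 in

21900 in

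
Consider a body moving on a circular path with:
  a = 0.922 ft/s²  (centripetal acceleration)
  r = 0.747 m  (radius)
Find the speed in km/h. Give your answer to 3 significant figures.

1.65 km/h

Rearranging a = v²/r for v: v = √(a·r).
a = 0.922 ft/s² = 0.2810 m/s²; r = 0.747 m.
v = 0.4582 m/s
0.4582 m/s × (1 km/h / 0.2778 m/s) = 1.649 km/h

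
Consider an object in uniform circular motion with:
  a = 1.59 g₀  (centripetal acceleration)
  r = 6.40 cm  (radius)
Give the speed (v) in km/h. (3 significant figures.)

Solving a = v²/r for v: v = √(a·r).
a = 1.59 g₀ = 15.59 m/s²; r = 6.40 cm = 0.06400 m.
v = 0.9990 m/s
0.9990 m/s × (1 km/h / 0.2778 m/s) = 3.596 km/h

3.60 km/h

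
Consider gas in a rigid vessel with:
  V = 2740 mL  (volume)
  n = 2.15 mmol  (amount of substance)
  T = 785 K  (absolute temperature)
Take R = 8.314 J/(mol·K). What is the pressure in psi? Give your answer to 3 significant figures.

0.743 psi

From the ideal-gas law: P = nRT/V.
V = 2740 mL = 0.002740 m³; n = 2.15 mmol = 0.002150 mol; T = 785 K; R = 8.314 J/(mol·K).
P = 5121 Pa
5121 Pa × (1 psi / 6895 Pa) = 0.7428 psi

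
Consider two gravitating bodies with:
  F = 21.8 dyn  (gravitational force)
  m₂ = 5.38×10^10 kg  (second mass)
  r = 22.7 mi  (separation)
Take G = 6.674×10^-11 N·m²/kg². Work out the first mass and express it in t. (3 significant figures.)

81.0 t

From Newton's law of gravitation: m₁ = F·r²/(G·m₂).
F = 21.8 dyn = 2.180×10^-4 N; m₂ = 5.38×10^10 kg; r = 22.7 mi = 36532 m; G = 6.674×10^-11 N·m²/kg².
m₁ = 81028 kg
81028 kg × (1 t / 1000 kg) = 81.03 t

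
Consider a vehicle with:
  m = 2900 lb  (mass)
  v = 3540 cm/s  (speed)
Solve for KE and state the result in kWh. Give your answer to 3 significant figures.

KE is given directly by: KE = ½mv².
m = 2900 lb = 1315 kg; v = 3540 cm/s = 35.40 m/s.
KE = 8.242×10^5 J
8.242×10^5 J × (1 kWh / 3.600×10^6 J) = 0.2289 kWh

0.229 kWh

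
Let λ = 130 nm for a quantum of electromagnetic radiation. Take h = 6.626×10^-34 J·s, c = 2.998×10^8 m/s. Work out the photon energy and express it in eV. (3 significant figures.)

Directly: E = hc/λ.
λ = 130 nm = 1.300×10^-7 m; h = 6.626×10^-34 J·s; c = 2.998×10^8 m/s.
E = 1.528×10^-18 J
1.528×10^-18 J × (1 eV / 1.602×10^-19 J) = 9.537 eV

9.54 eV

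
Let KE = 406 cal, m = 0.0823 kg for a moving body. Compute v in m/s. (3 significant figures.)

203 m/s

Solving KE = ½mv² for v: v = √(2·KE/m).
KE = 406 cal = 1699 J; m = 0.0823 kg.
v = 203.2 m/s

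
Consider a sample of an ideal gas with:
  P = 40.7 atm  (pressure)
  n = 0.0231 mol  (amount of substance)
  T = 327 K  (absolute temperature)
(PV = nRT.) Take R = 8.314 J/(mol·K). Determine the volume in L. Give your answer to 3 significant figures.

0.0152 L

Rearranging: V = nRT/P.
P = 40.7 atm = 4.124×10^6 Pa; n = 0.0231 mol; T = 327 K; R = 8.314 J/(mol·K).
V = 1.523×10^-5 m³
1.523×10^-5 m³ × (1 L / 0.001000 m³) = 0.01523 L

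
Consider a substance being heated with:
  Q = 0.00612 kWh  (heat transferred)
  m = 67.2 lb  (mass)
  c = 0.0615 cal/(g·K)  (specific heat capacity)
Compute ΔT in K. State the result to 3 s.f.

Rearranging: ΔT = Q/(m·c).
Q = 0.00612 kWh = 22032 J; m = 67.2 lb = 30.48 kg; c = 0.0615 cal/(g·K) = 257.3 J/(kg·K).
ΔT = 2.809 K

2.81 K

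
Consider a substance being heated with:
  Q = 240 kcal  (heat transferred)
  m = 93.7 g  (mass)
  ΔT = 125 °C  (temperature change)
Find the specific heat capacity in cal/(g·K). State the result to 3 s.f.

Solving Q = m·c·ΔT for c: c = Q/(m·ΔT).
Q = 240 kcal = 1.004×10^6 J; m = 93.7 g = 0.09370 kg; ΔT = 125 °C = 125.0 K.
c = 85734 J/(kg·K)
85734 J/(kg·K) × (1 cal/(g·K) / 4184 J/(kg·K)) = 20.49 cal/(g·K)

20.5 cal/(g·K)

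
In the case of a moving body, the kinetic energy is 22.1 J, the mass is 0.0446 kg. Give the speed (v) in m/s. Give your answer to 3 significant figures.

Rearranging: v = √(2·KE/m).
KE = 22.1 J; m = 0.0446 kg.
v = 31.48 m/s

31.5 m/s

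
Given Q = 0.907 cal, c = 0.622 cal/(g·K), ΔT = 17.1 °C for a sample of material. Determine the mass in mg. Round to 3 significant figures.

85.3 mg

Rearranging Q = m·c·ΔT for m: m = Q/(c·ΔT).
Q = 0.907 cal = 3.795 J; c = 0.622 cal/(g·K) = 2602 J/(kg·K); ΔT = 17.1 °C = 17.10 K.
m = 8.527×10^-5 kg
8.527×10^-5 kg × (1 mg / 1.000×10^-6 kg) = 85.27 mg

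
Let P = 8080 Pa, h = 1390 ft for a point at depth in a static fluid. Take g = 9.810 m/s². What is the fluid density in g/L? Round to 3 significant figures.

Solving P = ρ·g·h for ρ: ρ = P/(g·h).
P = 8080 Pa; h = 1390 ft = 423.7 m; g = 9.810 m/s².
ρ = 1.944 kg/m³
Since 1 g/L = 1 kg/m³, 1.944 g/L.

1.94 g/L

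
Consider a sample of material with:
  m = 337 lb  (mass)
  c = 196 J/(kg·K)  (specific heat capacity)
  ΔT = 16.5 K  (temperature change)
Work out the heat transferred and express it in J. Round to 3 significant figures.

Q is given directly by: Q = mcΔT.
m = 337 lb = 152.9 kg; c = 196 J/(kg·K); ΔT = 16.5 K.
Q = 4.944×10^5 J  (the unit combination reduces to kg·m²/s² = J)

4.94×10^5 J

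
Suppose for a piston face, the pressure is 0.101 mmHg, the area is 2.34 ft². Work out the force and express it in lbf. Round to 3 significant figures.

0.658 lbf

Solving P = F/A for F: F = P·A.
P = 0.101 mmHg = 13.47 Pa; A = 2.34 ft² = 0.2174 m².
F = 2.927 N  (the unit combination reduces to kg·m/s² = N)
2.927 N × (1 lbf / 4.448 N) = 0.6581 lbf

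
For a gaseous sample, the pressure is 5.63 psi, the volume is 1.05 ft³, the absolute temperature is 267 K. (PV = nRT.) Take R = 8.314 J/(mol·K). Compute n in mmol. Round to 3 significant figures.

Solving PV = nRT for n: n = PV/(RT).
P = 5.63 psi = 38817 Pa; V = 1.05 ft³ = 0.02973 m³; T = 267 K; R = 8.314 J/(mol·K).
n = 0.5199 mol
0.5199 mol × (1 mmol / 0.001000 mol) = 519.9 mmol

520 mmol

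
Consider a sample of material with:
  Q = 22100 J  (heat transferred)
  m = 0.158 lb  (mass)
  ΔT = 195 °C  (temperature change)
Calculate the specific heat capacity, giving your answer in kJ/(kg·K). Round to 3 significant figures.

Rearranging: c = Q/(m·ΔT).
Q = 22100 J; m = 0.158 lb = 0.07167 kg; ΔT = 195 °C = 195.0 K.
c = 1581 J/(kg·K)
1581 J/(kg·K) × (1 kJ/(kg·K) / 1000 J/(kg·K)) = 1.581 kJ/(kg·K)

1.58 kJ/(kg·K)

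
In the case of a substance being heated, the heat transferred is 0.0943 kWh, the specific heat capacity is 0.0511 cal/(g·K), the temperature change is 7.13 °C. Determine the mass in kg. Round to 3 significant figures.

Rearranging Q = m·c·ΔT for m: m = Q/(c·ΔT).
Q = 0.0943 kWh = 3.395×10^5 J; c = 0.0511 cal/(g·K) = 213.8 J/(kg·K); ΔT = 7.13 °C = 7.130 K.
m = 222.7 kg

223 kg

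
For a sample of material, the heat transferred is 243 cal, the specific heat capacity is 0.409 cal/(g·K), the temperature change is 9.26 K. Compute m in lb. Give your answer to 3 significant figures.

Rearranging Q = m·c·ΔT for m: m = Q/(c·ΔT).
Q = 243 cal = 1017 J; c = 0.409 cal/(g·K) = 1711 J/(kg·K); ΔT = 9.26 K.
m = 0.06416 kg
0.06416 kg × (1 lb / 0.4536 kg) = 0.1415 lb

0.141 lb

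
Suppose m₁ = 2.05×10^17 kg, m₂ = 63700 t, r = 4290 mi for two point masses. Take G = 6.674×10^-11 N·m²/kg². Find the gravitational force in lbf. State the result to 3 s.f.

Directly: F = Gm₁m₂/r².
m₁ = 2.05×10^17 kg; m₂ = 63700 t = 6.370×10^7 kg; r = 4290 mi = 6.904×10^6 m; G = 6.674×10^-11 N·m²/kg².
F = 18.28 N  (the unit combination reduces to kg·m/s² = N)
18.28 N × (1 lbf / 4.448 N) = 4.110 lbf

4.11 lbf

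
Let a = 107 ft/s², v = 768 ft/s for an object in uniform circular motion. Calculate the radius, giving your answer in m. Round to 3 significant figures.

1680 m

Rearranging: r = v²/a.
a = 107 ft/s² = 32.61 m/s²; v = 768 ft/s = 234.1 m/s.
r = 1680 m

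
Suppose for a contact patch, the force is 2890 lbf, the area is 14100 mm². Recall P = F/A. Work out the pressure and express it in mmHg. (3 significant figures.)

Directly: P = F/A.
F = 2890 lbf = 12855 N; A = 14100 mm² = 0.01410 m².
P = 9.117×10^5 Pa  (the unit combination reduces to kg/(m·s²) = Pa)
9.117×10^5 Pa × (1 mmHg / 133.3 Pa) = 6839 mmHg

6840 mmHg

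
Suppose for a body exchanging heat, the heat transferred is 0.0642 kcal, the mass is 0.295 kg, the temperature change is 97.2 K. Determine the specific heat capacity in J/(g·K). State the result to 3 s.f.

0.00937 J/(g·K)

Solving Q = m·c·ΔT for c: c = Q/(m·ΔT).
Q = 0.0642 kcal = 268.6 J; m = 0.295 kg; ΔT = 97.2 K.
c = 9.368 J/(kg·K)
9.368 J/(kg·K) × (1 J/(g·K) / 1000 J/(kg·K)) = 0.009368 J/(g·K)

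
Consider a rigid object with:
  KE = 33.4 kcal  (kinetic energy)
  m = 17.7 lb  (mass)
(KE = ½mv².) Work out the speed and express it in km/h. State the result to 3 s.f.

Rearranging: v = √(2·KE/m).
KE = 33.4 kcal = 1.397×10^5 J; m = 17.7 lb = 8.029 kg.
v = 186.6 m/s
186.6 m/s × (1 km/h / 0.2778 m/s) = 671.7 km/h

672 km/h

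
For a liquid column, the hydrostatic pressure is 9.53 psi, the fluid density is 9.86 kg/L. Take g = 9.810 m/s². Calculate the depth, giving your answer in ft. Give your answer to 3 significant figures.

2.23 ft

Solving P = ρ·g·h for h: h = P/(ρ·g).
P = 9.53 psi = 65707 Pa; ρ = 9.86 kg/L = 9860 kg/m³; g = 9.810 m/s².
h = 0.6793 m
0.6793 m × (1 ft / 0.3048 m) = 2.229 ft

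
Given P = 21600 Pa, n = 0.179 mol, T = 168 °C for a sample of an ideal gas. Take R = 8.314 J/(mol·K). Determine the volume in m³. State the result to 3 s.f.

Rearranging: V = nRT/P.
P = 21600 Pa; n = 0.179 mol; T = 168 °C = 441.1 K; R = 8.314 J/(mol·K).
V = 0.03039 m³

0.0304 m³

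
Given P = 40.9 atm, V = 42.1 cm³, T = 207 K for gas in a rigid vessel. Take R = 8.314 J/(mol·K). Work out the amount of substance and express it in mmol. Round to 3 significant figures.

Rearranging PV = nRT for n: n = PV/(RT).
P = 40.9 atm = 4.144×10^6 Pa; V = 42.1 cm³ = 4.210×10^-5 m³; T = 207 K; R = 8.314 J/(mol·K).
n = 0.1014 mol
0.1014 mol × (1 mmol / 0.001000 mol) = 101.4 mmol

101 mmol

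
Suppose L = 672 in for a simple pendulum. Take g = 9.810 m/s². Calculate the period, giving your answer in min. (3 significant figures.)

0.138 min

Directly: T = 2π√(L/g).
L = 672 in = 17.07 m; g = 9.810 m/s².
T = 8.288 s
8.288 s × (1 min / 60.00 s) = 0.1381 min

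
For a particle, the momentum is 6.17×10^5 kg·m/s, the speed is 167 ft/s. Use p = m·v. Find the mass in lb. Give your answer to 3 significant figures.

Solving p = m·v for m: m = p/v.
p = 6.17×10^5 kg·m/s; v = 167 ft/s = 50.90 m/s.
m = 12121 kg
12121 kg × (1 lb / 0.4536 kg) = 26723 lb

26700 lb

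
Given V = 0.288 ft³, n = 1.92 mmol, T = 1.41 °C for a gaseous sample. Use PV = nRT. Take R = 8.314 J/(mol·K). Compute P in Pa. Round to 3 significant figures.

From the ideal-gas law: P = nRT/V.
V = 0.288 ft³ = 0.008155 m³; n = 1.92 mmol = 0.001920 mol; T = 1.41 °C = 274.6 K; R = 8.314 J/(mol·K).
P = 537.4 Pa

537 Pa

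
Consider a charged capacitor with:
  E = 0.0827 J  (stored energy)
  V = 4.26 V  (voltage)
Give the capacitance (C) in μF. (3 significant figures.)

9110 μF

Solving E = ½C·V² for C: C = 2E/V².
E = 0.0827 J; V = 4.26 V.
C = 0.009114 F
0.009114 F × (1 μF / 1.000×10^-6 F) = 9114 μF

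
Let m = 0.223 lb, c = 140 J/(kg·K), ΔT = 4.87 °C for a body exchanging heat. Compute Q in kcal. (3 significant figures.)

0.0165 kcal

Directly: Q = mcΔT.
m = 0.223 lb = 0.1012 kg; c = 140 J/(kg·K); ΔT = 4.87 °C = 4.870 K.
Q = 68.96 J
68.96 J × (1 kcal / 4184 J) = 0.01648 kcal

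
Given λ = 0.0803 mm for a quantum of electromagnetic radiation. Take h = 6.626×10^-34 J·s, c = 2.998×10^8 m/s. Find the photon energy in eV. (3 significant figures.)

Directly: E = hc/λ.
λ = 0.0803 mm = 8.030×10^-5 m; h = 6.626×10^-34 J·s; c = 2.998×10^8 m/s.
E = 2.474×10^-21 J
2.474×10^-21 J × (1 eV / 1.602×10^-19 J) = 0.01544 eV

0.0154 eV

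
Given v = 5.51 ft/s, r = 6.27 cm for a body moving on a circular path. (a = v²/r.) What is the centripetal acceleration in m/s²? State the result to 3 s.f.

45.0 m/s²

a is given directly by: a = v²/r.
v = 5.51 ft/s = 1.679 m/s; r = 6.27 cm = 0.06270 m.
a = 44.98 m/s²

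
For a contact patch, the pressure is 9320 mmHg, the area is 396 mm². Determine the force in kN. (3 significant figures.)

Rearranging: F = P·A.
P = 9320 mmHg = 1.243×10^6 Pa; A = 396 mm² = 3.960×10^-4 m².
F = 492.1 N
492.1 N × (1 kN / 1000 N) = 0.4921 kN

0.492 kN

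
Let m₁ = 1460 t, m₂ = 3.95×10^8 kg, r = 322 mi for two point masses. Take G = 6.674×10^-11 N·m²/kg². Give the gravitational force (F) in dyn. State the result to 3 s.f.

0.0143 dyn

F is given directly by: F = Gm₁m₂/r².
m₁ = 1460 t = 1.460×10^6 kg; m₂ = 3.95×10^8 kg; r = 322 mi = 5.182×10^5 m; G = 6.674×10^-11 N·m²/kg².
F = 1.433×10^-7 N
1.433×10^-7 N × (1 dyn / 1.000×10^-5 N) = 0.01433 dyn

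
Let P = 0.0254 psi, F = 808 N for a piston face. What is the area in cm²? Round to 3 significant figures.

46100 cm²

Rearranging P = F/A for A: A = F/P.
P = 0.0254 psi = 175.1 Pa; F = 808 N.
A = 4.614 m²
4.614 m² × (1 cm² / 1.000×10^-4 m²) = 46138 cm²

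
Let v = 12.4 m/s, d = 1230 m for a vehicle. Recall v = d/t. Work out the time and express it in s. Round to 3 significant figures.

Rearranging v = d/t for t: t = d/v.
v = 12.4 m/s; d = 1230 m.
t = 99.19 s

99.2 s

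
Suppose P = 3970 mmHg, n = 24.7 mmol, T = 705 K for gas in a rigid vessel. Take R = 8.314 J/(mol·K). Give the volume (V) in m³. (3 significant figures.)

2.74×10^-4 m³

From the ideal-gas law: V = nRT/P.
P = 3970 mmHg = 5.293×10^5 Pa; n = 24.7 mmol = 0.02470 mol; T = 705 K; R = 8.314 J/(mol·K).
V = 2.735×10^-4 m³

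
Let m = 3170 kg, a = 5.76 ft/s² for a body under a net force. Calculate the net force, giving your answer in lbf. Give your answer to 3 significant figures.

F is given directly by: F = m·a.
m = 3170 kg; a = 5.76 ft/s² = 1.756 m/s².
F = 5565 N
5565 N × (1 lbf / 4.448 N) = 1251 lbf

1250 lbf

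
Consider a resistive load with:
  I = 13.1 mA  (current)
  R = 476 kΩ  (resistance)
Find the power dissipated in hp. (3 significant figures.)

P is given directly by: P = I²R.
I = 13.1 mA = 0.01310 A; R = 476 kΩ = 4.760×10^5 Ω.
P = 81.69 W
81.69 W × (1 hp / 745.7 W) = 0.1095 hp

0.110 hp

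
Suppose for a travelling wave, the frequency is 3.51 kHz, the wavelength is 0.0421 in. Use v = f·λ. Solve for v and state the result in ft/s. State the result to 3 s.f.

12.3 ft/s

Directly: v = fλ.
f = 3.51 kHz = 3510 Hz; λ = 0.0421 in = 0.001069 m.
v = 3.753 m/s
3.753 m/s × (1 ft/s / 0.3048 m/s) = 12.31 ft/s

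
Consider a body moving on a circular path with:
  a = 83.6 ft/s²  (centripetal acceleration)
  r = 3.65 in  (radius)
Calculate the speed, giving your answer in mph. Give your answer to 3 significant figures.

Solving a = v²/r for v: v = √(a·r).
a = 83.6 ft/s² = 25.48 m/s²; r = 3.65 in = 0.09271 m.
v = 1.537 m/s
1.537 m/s × (1 mph / 0.4470 m/s) = 3.438 mph

3.44 mph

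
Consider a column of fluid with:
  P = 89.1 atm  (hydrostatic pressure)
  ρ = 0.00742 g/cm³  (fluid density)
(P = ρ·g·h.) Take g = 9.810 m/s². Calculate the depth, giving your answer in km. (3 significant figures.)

Rearranging: h = P/(ρ·g).
P = 89.1 atm = 9.028×10^6 Pa; ρ = 0.00742 g/cm³ = 7.420 kg/m³; g = 9.810 m/s².
h = 1.240×10^5 m
1.240×10^5 m × (1 km / 1000 m) = 124.0 km

124 km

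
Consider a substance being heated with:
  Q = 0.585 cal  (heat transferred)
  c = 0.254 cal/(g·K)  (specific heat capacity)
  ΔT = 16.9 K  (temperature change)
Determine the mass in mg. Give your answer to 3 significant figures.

136 mg

Solving Q = m·c·ΔT for m: m = Q/(c·ΔT).
Q = 0.585 cal = 2.448 J; c = 0.254 cal/(g·K) = 1063 J/(kg·K); ΔT = 16.9 K.
m = 1.363×10^-4 kg
1.363×10^-4 kg × (1 mg / 1.000×10^-6 kg) = 136.3 mg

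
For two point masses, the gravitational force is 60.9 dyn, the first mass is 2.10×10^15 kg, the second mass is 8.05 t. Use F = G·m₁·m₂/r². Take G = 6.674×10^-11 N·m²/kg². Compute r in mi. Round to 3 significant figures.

846 mi

From Newton's law of gravitation: r = √(G·m₁m₂/F).
F = 60.9 dyn = 6.090×10^-4 N; m₁ = 2.10×10^15 kg; m₂ = 8.05 t = 8050 kg; G = 6.674×10^-11 N·m²/kg².
r = 1.361×10^6 m
1.361×10^6 m × (1 mi / 1609 m) = 845.8 mi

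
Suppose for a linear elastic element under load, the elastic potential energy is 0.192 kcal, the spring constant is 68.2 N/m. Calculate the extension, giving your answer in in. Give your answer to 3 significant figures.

191 in

Solving U = ½k·x² for x: x = √(2U/k).
U = 0.192 kcal = 803.3 J; k = 68.2 N/m.
x = 4.854 m
4.854 m × (1 in / 0.02540 m) = 191.1 in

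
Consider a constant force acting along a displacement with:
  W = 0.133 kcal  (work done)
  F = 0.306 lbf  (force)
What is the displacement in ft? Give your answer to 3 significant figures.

1340 ft

Solving W = F·d for d: d = W/F.
W = 0.133 kcal = 556.5 J; F = 0.306 lbf = 1.361 N.
d = 408.8 m
408.8 m × (1 ft / 0.3048 m) = 1341 ft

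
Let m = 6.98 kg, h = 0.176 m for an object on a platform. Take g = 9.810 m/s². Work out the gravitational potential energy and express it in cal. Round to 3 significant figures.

2.88 cal

Directly: PE = mgh.
m = 6.98 kg; h = 0.176 m; g = 9.810 m/s².
PE = 12.05 J  (the unit combination reduces to kg·m²/s² = J)
12.05 J × (1 cal / 4.184 J) = 2.880 cal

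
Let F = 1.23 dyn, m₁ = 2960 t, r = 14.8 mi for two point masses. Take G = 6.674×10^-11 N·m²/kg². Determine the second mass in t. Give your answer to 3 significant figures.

From Newton's law of gravitation: m₂ = F·r²/(G·m₁).
F = 1.23 dyn = 1.230×10^-5 N; m₁ = 2960 t = 2.960×10^6 kg; r = 14.8 mi = 23818 m; G = 6.674×10^-11 N·m²/kg².
m₂ = 3.532×10^7 kg
3.532×10^7 kg × (1 t / 1000 kg) = 35322 t

35300 t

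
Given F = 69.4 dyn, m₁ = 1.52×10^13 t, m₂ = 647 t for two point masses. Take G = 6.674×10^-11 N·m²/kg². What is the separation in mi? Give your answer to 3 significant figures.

Rearranging: r = √(G·m₁m₂/F).
F = 69.4 dyn = 6.940×10^-4 N; m₁ = 1.52×10^13 t = 1.520×10^16 kg; m₂ = 647 t = 6.470×10^5 kg; G = 6.674×10^-11 N·m²/kg².
r = 3.075×10^7 m
3.075×10^7 m × (1 mi / 1609 m) = 19109 mi

19100 mi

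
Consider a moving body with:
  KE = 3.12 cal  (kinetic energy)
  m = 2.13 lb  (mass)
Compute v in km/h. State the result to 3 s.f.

18.7 km/h

Solving KE = ½mv² for v: v = √(2·KE/m).
KE = 3.12 cal = 13.05 J; m = 2.13 lb = 0.9662 kg.
v = 5.198 m/s
5.198 m/s × (1 km/h / 0.2778 m/s) = 18.71 km/h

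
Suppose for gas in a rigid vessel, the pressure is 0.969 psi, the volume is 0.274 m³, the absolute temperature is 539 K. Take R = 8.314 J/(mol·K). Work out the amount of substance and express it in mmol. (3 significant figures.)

Rearranging: n = PV/(RT).
P = 0.969 psi = 6681 Pa; V = 0.274 m³; T = 539 K; R = 8.314 J/(mol·K).
n = 0.4085 mol
0.4085 mol × (1 mmol / 0.001000 mol) = 408.5 mmol

409 mmol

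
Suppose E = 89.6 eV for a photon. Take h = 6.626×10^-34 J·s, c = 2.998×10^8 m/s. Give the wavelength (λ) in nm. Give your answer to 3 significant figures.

Solving E = h·c/λ for λ: λ = hc/E.
E = 89.6 eV = 1.436×10^-17 J; h = 6.626×10^-34 J·s; c = 2.998×10^8 m/s.
λ = 1.384×10^-8 m
1.384×10^-8 m × (1 nm / 1.000×10^-9 m) = 13.84 nm

13.8 nm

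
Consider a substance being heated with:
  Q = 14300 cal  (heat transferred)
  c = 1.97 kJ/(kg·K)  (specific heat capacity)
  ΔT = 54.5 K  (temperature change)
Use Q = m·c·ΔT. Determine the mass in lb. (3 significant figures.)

Rearranging Q = m·c·ΔT for m: m = Q/(c·ΔT).
Q = 14300 cal = 59831 J; c = 1.97 kJ/(kg·K) = 1970 J/(kg·K); ΔT = 54.5 K.
m = 0.5573 kg
0.5573 kg × (1 lb / 0.4536 kg) = 1.229 lb

1.23 lb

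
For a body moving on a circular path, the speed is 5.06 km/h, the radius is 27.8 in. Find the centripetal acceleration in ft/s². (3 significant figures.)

9.18 ft/s²

Directly: a = v²/r.
v = 5.06 km/h = 1.406 m/s; r = 27.8 in = 0.7061 m.
a = 2.798 m/s²
2.798 m/s² × (1 ft/s² / 0.3048 m/s²) = 9.179 ft/s²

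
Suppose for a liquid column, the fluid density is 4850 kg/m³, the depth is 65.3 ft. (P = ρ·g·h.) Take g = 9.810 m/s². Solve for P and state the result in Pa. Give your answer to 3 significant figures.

9.47×10^5 Pa

Directly: P = ρgh.
ρ = 4850 kg/m³; h = 65.3 ft = 19.90 m; g = 9.810 m/s².
P = 9.470×10^5 Pa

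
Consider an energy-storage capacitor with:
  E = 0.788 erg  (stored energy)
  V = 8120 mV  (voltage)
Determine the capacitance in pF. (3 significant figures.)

2390 pF

Rearranging E = ½C·V² for C: C = 2E/V².
E = 0.788 erg = 7.880×10^-8 J; V = 8120 mV = 8.120 V.
C = 2.390×10^-9 F
2.390×10^-9 F × (1 pF / 1.000×10^-12 F) = 2390 pF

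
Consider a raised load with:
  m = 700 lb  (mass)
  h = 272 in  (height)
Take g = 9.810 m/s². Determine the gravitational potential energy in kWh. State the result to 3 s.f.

Directly: PE = mgh.
m = 700 lb = 317.5 kg; h = 272 in = 6.909 m; g = 9.810 m/s².
PE = 21520 J
21520 J × (1 kWh / 3.600×10^6 J) = 0.005978 kWh

0.00598 kWh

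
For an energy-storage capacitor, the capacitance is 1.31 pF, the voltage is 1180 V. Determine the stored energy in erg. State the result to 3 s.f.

Directly: E = ½CV².
C = 1.31 pF = 1.310×10^-12 F; V = 1180 V.
E = 9.120×10^-7 J
9.120×10^-7 J × (1 erg / 1.000×10^-7 J) = 9.120 erg

9.12 erg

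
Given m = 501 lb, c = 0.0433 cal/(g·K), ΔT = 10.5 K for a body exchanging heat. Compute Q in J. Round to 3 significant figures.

4.32×10^5 J

Directly: Q = mcΔT.
m = 501 lb = 227.2 kg; c = 0.0433 cal/(g·K) = 181.2 J/(kg·K); ΔT = 10.5 K.
Q = 4.323×10^5 J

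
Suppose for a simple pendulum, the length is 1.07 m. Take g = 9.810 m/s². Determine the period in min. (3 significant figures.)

0.0346 min

Directly: T = 2π√(L/g).
L = 1.07 m; g = 9.810 m/s².
T = 2.075 s
2.075 s × (1 min / 60.00 s) = 0.03458 min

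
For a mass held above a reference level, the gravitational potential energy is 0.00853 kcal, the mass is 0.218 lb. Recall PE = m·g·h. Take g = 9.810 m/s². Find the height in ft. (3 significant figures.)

Rearranging PE = m·g·h for h: h = PE/(m·g).
PE = 0.00853 kcal = 35.69 J; m = 0.218 lb = 0.09888 kg; g = 9.810 m/s².
h = 36.79 m
36.79 m × (1 ft / 0.3048 m) = 120.7 ft

121 ft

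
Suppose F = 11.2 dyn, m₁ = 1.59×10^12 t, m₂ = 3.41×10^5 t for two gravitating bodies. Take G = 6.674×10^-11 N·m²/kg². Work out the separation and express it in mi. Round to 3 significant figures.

3.53×10^5 mi

From Newton's law of gravitation: r = √(G·m₁m₂/F).
F = 11.2 dyn = 1.120×10^-4 N; m₁ = 1.59×10^12 t = 1.590×10^15 kg; m₂ = 3.41×10^5 t = 3.410×10^8 kg; G = 6.674×10^-11 N·m²/kg².
r = 5.684×10^8 m
5.684×10^8 m × (1 mi / 1609 m) = 3.532×10^5 mi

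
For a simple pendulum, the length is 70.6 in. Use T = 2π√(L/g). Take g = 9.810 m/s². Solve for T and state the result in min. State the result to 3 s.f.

Directly: T = 2π√(L/g).
L = 70.6 in = 1.793 m; g = 9.810 m/s².
T = 2.686 s
2.686 s × (1 min / 60.00 s) = 0.04477 min

0.0448 min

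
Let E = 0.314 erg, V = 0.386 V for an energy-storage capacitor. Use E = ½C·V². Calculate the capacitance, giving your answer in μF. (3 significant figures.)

Rearranging: C = 2E/V².
E = 0.314 erg = 3.140×10^-8 J; V = 0.386 V.
C = 4.215×10^-7 F
4.215×10^-7 F × (1 μF / 1.000×10^-6 F) = 0.4215 μF

0.421 μF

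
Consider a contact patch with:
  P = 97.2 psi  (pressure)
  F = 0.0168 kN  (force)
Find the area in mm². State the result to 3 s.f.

Rearranging P = F/A for A: A = F/P.
P = 97.2 psi = 6.702×10^5 Pa; F = 0.0168 kN = 16.80 N.
A = 2.507×10^-5 m²
2.507×10^-5 m² × (1 mm² / 1.000×10^-6 m²) = 25.07 mm²

25.1 mm²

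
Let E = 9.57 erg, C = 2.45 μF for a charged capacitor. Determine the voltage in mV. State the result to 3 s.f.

Solving E = ½C·V² for V: V = √(2E/C).
E = 9.57 erg = 9.570×10^-7 J; C = 2.45 μF = 2.450×10^-6 F.
V = 0.8839 V  (the unit combination reduces to kg·m²/(A·s³) = V)
0.8839 V × (1 mV / 0.001000 V) = 883.9 mV

884 mV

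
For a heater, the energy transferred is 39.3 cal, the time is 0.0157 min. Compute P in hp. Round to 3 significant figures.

P is given directly by: P = W/t.
W = 39.3 cal = 164.4 J; t = 0.0157 min = 0.9420 s.
P = 174.6 W  (the unit combination reduces to kg·m²/s³ = W)
174.6 W × (1 hp / 745.7 W) = 0.2341 hp

0.234 hp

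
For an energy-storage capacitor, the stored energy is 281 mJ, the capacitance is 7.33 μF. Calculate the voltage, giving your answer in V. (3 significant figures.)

Solving E = ½C·V² for V: V = √(2E/C).
E = 281 mJ = 0.2810 J; C = 7.33 μF = 7.330×10^-6 F.
V = 276.9 V

277 V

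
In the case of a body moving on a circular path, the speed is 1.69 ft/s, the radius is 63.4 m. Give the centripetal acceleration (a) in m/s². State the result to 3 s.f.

0.00419 m/s²

a is given directly by: a = v²/r.
v = 1.69 ft/s = 0.5151 m/s; r = 63.4 m.
a = 0.004185 m/s²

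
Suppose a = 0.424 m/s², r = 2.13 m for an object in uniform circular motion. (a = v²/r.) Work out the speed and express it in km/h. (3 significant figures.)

3.42 km/h

Rearranging: v = √(a·r).
a = 0.424 m/s²; r = 2.13 m.
v = 0.9503 m/s
0.9503 m/s × (1 km/h / 0.2778 m/s) = 3.421 km/h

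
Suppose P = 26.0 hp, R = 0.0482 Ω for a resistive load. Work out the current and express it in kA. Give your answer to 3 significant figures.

0.634 kA

Rearranging: I = √(P/R).
P = 26.0 hp = 19388 W; R = 0.0482 Ω.
I = 634.2 A
634.2 A × (1 kA / 1000 A) = 0.6342 kA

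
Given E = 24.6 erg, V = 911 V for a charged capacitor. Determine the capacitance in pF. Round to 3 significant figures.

Solving E = ½C·V² for C: C = 2E/V².
E = 24.6 erg = 2.460×10^-6 J; V = 911 V.
C = 5.928×10^-12 F
5.928×10^-12 F × (1 pF / 1.000×10^-12 F) = 5.928 pF

5.93 pF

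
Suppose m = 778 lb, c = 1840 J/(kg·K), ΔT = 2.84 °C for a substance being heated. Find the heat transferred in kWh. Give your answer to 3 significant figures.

0.512 kWh

Q is given directly by: Q = mcΔT.
m = 778 lb = 352.9 kg; c = 1840 J/(kg·K); ΔT = 2.84 °C = 2.840 K.
Q = 1.844×10^6 J  (the unit combination reduces to kg·m²/s² = J)
1.844×10^6 J × (1 kWh / 3.600×10^6 J) = 0.5122 kWh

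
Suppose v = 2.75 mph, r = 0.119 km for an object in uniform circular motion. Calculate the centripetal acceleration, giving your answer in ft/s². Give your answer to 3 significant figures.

Directly: a = v²/r.
v = 2.75 mph = 1.229 m/s; r = 0.119 km = 119.0 m.
a = 0.01270 m/s²
0.01270 m/s² × (1 ft/s² / 0.3048 m/s²) = 0.04167 ft/s²

0.0417 ft/s²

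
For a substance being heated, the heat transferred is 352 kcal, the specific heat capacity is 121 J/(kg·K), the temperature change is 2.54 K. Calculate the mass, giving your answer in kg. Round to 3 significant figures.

Rearranging: m = Q/(c·ΔT).
Q = 352 kcal = 1.473×10^6 J; c = 121 J/(kg·K); ΔT = 2.54 K.
m = 4792 kg

4790 kg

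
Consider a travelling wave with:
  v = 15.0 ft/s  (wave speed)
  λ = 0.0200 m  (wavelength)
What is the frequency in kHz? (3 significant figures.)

Solving v = f·λ for f: f = v/λ.
v = 15.0 ft/s = 4.572 m/s; λ = 0.0200 m.
f = 228.6 Hz
228.6 Hz × (1 kHz / 1000 Hz) = 0.2286 kHz

0.229 kHz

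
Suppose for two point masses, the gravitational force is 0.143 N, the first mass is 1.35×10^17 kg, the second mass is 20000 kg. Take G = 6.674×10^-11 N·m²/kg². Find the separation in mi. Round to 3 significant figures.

From Newton's law of gravitation: r = √(G·m₁m₂/F).
F = 0.143 N; m₁ = 1.35×10^17 kg; m₂ = 20000 kg; G = 6.674×10^-11 N·m²/kg².
r = 1.123×10^6 m
1.123×10^6 m × (1 mi / 1609 m) = 697.5 mi

698 mi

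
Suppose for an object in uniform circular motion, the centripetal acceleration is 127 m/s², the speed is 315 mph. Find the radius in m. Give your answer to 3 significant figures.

156 m

Rearranging a = v²/r for r: r = v²/a.
a = 127 m/s²; v = 315 mph = 140.8 m/s.
r = 156.1 m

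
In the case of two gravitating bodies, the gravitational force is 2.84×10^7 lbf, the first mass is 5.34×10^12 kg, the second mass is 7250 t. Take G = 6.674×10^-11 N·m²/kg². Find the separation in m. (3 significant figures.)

4.52 m

Rearranging: r = √(G·m₁m₂/F).
F = 2.84×10^7 lbf = 1.263×10^8 N; m₁ = 5.34×10^12 kg; m₂ = 7250 t = 7.250×10^6 kg; G = 6.674×10^-11 N·m²/kg².
r = 4.523 m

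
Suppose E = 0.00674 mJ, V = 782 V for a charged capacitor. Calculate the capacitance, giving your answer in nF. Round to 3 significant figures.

Solving E = ½C·V² for C: C = 2E/V².
E = 0.00674 mJ = 6.740×10^-6 J; V = 782 V.
C = 2.204×10^-11 F
2.204×10^-11 F × (1 nF / 1.000×10^-9 F) = 0.02204 nF

0.0220 nF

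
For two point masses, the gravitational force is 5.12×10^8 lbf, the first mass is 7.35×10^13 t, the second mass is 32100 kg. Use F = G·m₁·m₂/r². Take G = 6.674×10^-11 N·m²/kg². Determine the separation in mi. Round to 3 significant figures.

Rearranging F = G·m₁·m₂/r² for r: r = √(G·m₁m₂/F).
F = 5.12×10^8 lbf = 2.277×10^9 N; m₁ = 7.35×10^13 t = 7.350×10^16 kg; m₂ = 32100 kg; G = 6.674×10^-11 N·m²/kg².
r = 8.315 m
8.315 m × (1 mi / 1609 m) = 0.005167 mi

0.00517 mi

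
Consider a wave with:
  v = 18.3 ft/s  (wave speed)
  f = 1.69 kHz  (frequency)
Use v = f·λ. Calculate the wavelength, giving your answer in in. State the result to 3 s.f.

0.130 in

Solving v = f·λ for λ: λ = v/f.
v = 18.3 ft/s = 5.578 m/s; f = 1.69 kHz = 1690 Hz.
λ = 0.003300 m
0.003300 m × (1 in / 0.02540 m) = 0.1299 in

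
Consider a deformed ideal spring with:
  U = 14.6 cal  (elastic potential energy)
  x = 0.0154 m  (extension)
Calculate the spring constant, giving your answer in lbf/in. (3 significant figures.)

2940 lbf/in

Rearranging U = ½k·x² for k: k = 2U/x².
U = 14.6 cal = 61.09 J; x = 0.0154 m.
k = 5.151×10^5 N/m
5.151×10^5 N/m × (1 lbf/in / 175.1 N/m) = 2942 lbf/in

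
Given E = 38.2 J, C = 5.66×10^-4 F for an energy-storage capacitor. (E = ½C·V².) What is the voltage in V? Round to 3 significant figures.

Solving E = ½C·V² for V: V = √(2E/C).
E = 38.2 J; C = 5.66×10^-4 F.
V = 367.4 V

367 V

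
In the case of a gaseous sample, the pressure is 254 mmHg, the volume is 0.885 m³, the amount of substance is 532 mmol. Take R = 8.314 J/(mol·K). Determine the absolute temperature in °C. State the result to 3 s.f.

From the ideal-gas law: T = PV/(nR).
P = 254 mmHg = 33864 Pa; V = 0.885 m³; n = 532 mmol = 0.5320 mol; R = 8.314 J/(mol·K).
T = 6776 K
6776 K − 273.15 = 6503 °C

6500 °C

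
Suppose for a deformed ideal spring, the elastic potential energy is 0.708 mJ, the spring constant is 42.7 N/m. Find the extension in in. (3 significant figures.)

0.227 in

Rearranging: x = √(2U/k).
U = 0.708 mJ = 7.080×10^-4 J; k = 42.7 N/m.
x = 0.005759 m
0.005759 m × (1 in / 0.02540 m) = 0.2267 in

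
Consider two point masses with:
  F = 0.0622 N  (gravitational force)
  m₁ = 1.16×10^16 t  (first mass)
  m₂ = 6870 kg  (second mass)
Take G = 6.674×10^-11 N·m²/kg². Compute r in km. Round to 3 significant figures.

Rearranging F = G·m₁·m₂/r² for r: r = √(G·m₁m₂/F).
F = 0.0622 N; m₁ = 1.16×10^16 t = 1.160×10^19 kg; m₂ = 6870 kg; G = 6.674×10^-11 N·m²/kg².
r = 9.247×10^6 m
9.247×10^6 m × (1 km / 1000 m) = 9247 km

9250 km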